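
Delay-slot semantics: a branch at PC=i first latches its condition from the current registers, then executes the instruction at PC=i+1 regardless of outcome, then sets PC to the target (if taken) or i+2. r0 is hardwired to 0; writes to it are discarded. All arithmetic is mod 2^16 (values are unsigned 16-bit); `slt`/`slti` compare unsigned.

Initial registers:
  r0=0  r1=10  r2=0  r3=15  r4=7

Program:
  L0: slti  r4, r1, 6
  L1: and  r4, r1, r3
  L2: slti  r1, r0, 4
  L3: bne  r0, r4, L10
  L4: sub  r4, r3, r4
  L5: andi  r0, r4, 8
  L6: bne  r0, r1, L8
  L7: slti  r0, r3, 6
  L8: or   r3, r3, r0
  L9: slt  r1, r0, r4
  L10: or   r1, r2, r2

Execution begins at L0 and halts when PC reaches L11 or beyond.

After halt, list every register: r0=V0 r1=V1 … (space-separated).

r0=0 r1=0 r2=0 r3=15 r4=5

#0 slti  r4, r1, 6 ; 0/10/0/15/0
#1 and  r4, r1, r3 ; 0/10/0/15/10
#2 slti  r1, r0, 4 ; 0/1/0/15/10
#3 bne  r0, r4, L10 ; 0/1/0/15/10 ; →target
#4 sub  r4, r3, r4 ; 0/1/0/15/5
#10 or   r1, r2, r2 ; 0/0/0/15/5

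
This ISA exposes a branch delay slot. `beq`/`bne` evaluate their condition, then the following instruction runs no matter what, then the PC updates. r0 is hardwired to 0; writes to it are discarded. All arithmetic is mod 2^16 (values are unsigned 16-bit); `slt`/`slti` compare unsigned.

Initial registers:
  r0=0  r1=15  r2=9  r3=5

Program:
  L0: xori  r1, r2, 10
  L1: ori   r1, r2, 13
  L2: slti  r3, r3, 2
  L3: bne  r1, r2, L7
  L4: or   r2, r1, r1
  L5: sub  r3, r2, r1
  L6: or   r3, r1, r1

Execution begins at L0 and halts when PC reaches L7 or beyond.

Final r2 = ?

13

  step pc=0: xori  r1, r2, 10  regs=(0,3,9,5)
  step pc=1: ori   r1, r2, 13  regs=(0,13,9,5)
  step pc=2: slti  r3, r3, 2  regs=(0,13,9,0)
  step pc=3: bne  r1, r2, L7  cond=T  regs=(0,13,9,0)
  step pc=4: or   r2, r1, r1  regs=(0,13,13,0)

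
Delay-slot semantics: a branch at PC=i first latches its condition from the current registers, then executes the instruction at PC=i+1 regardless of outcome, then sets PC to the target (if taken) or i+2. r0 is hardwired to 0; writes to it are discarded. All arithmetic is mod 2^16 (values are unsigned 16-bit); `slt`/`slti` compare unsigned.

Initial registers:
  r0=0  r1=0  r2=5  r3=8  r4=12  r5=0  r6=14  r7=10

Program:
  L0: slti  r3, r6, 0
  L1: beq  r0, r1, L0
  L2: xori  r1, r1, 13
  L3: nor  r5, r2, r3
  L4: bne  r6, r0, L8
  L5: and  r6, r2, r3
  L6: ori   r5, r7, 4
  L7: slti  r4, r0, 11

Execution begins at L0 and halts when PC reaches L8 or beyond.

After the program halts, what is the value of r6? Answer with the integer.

PC=0  slti  r3, r6, 0        | r0=0 r1=0 r2=5 r3=0 r4=12 r5=0 r6=14 r7=10
PC=1  beq  r0, r1, L0        | r0=0 r1=0 r2=5 r3=0 r4=12 r5=0 r6=14 r7=10  [TAKEN]
PC=2  xori  r1, r1, 13       | r0=0 r1=13 r2=5 r3=0 r4=12 r5=0 r6=14 r7=10
PC=0  slti  r3, r6, 0        | r0=0 r1=13 r2=5 r3=0 r4=12 r5=0 r6=14 r7=10
PC=1  beq  r0, r1, L0        | r0=0 r1=13 r2=5 r3=0 r4=12 r5=0 r6=14 r7=10  [not taken]
PC=2  xori  r1, r1, 13       | r0=0 r1=0 r2=5 r3=0 r4=12 r5=0 r6=14 r7=10
PC=3  nor  r5, r2, r3        | r0=0 r1=0 r2=5 r3=0 r4=12 r5=65530 r6=14 r7=10
PC=4  bne  r6, r0, L8        | r0=0 r1=0 r2=5 r3=0 r4=12 r5=65530 r6=14 r7=10  [TAKEN]
PC=5  and  r6, r2, r3        | r0=0 r1=0 r2=5 r3=0 r4=12 r5=65530 r6=0 r7=10

0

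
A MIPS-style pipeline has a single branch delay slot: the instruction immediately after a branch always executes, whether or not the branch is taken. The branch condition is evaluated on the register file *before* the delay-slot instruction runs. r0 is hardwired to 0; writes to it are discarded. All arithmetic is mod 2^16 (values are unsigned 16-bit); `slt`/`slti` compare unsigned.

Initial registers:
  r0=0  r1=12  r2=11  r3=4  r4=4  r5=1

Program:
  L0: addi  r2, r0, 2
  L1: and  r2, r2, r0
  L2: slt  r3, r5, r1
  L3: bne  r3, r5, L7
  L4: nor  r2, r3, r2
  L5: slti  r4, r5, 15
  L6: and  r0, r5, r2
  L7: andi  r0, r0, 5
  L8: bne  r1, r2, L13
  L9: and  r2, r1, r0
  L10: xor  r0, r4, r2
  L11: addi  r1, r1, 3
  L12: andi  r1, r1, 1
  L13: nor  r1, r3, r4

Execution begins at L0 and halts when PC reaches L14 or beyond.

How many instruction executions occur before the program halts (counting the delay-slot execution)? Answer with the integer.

11

PC=0  addi  r2, r0, 2        | r0=0 r1=12 r2=2 r3=4 r4=4 r5=1
PC=1  and  r2, r2, r0        | r0=0 r1=12 r2=0 r3=4 r4=4 r5=1
PC=2  slt  r3, r5, r1        | r0=0 r1=12 r2=0 r3=1 r4=4 r5=1
PC=3  bne  r3, r5, L7        | r0=0 r1=12 r2=0 r3=1 r4=4 r5=1  [not taken]
PC=4  nor  r2, r3, r2        | r0=0 r1=12 r2=65534 r3=1 r4=4 r5=1
PC=5  slti  r4, r5, 15       | r0=0 r1=12 r2=65534 r3=1 r4=1 r5=1
PC=6  and  r0, r5, r2        | r0=0 r1=12 r2=65534 r3=1 r4=1 r5=1
PC=7  andi  r0, r0, 5        | r0=0 r1=12 r2=65534 r3=1 r4=1 r5=1
PC=8  bne  r1, r2, L13       | r0=0 r1=12 r2=65534 r3=1 r4=1 r5=1  [TAKEN]
PC=9  and  r2, r1, r0        | r0=0 r1=12 r2=0 r3=1 r4=1 r5=1
PC=13 nor  r1, r3, r4        | r0=0 r1=65534 r2=0 r3=1 r4=1 r5=1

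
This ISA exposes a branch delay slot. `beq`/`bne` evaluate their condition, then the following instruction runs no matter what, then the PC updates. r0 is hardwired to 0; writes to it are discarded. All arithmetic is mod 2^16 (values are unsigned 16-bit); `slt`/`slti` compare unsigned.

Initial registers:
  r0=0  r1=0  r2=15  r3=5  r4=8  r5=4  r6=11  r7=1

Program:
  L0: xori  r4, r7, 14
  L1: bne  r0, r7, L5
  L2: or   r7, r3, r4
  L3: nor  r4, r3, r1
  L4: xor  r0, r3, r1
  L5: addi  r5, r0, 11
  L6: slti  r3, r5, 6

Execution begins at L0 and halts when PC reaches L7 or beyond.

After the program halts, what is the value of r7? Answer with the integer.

  step pc=0: xori  r4, r7, 14  regs=(0,0,15,5,15,4,11,1)
  step pc=1: bne  r0, r7, L5  cond=T  regs=(0,0,15,5,15,4,11,1)
  step pc=2: or   r7, r3, r4  regs=(0,0,15,5,15,4,11,15)
  step pc=5: addi  r5, r0, 11  regs=(0,0,15,5,15,11,11,15)
  step pc=6: slti  r3, r5, 6  regs=(0,0,15,0,15,11,11,15)

15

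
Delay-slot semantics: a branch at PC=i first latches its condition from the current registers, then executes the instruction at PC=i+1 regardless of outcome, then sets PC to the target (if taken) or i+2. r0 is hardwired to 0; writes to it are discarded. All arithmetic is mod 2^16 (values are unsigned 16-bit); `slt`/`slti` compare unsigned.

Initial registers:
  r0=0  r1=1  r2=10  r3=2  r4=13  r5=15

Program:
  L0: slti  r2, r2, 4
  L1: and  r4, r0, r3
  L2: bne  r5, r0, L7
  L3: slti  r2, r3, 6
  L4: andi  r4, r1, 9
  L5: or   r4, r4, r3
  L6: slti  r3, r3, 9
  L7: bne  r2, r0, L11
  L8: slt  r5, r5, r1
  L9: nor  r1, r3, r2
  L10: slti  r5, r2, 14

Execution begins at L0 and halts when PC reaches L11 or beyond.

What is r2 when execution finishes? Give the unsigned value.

1

[0] slti  r2, r2, 4  →  {r0:0, r1:1, r2:0, r3:2, r4:13, r5:15}
[1] and  r4, r0, r3  →  {r0:0, r1:1, r2:0, r3:2, r4:0, r5:15}
[2] bne  r5, r0, L7  →  {r0:0, r1:1, r2:0, r3:2, r4:0, r5:15}  ⟨branch taken⟩
[3] slti  r2, r3, 6  →  {r0:0, r1:1, r2:1, r3:2, r4:0, r5:15}
[7] bne  r2, r0, L11  →  {r0:0, r1:1, r2:1, r3:2, r4:0, r5:15}  ⟨branch taken⟩
[8] slt  r5, r5, r1  →  {r0:0, r1:1, r2:1, r3:2, r4:0, r5:0}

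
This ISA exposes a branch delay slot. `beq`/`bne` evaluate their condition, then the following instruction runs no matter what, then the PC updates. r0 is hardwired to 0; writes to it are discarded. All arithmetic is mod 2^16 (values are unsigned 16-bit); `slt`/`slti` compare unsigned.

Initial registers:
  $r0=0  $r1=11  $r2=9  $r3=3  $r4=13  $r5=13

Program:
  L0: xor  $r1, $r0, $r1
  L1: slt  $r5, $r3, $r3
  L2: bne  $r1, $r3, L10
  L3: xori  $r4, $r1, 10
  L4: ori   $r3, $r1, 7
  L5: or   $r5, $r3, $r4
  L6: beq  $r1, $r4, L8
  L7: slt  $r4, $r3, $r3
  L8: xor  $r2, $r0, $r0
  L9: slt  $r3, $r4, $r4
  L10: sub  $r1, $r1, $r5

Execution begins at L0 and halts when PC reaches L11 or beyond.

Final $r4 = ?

1

PC=0  xor  $r1, $r0, $r1     | $r0=0 $r1=11 $r2=9 $r3=3 $r4=13 $r5=13
PC=1  slt  $r5, $r3, $r3     | $r0=0 $r1=11 $r2=9 $r3=3 $r4=13 $r5=0
PC=2  bne  $r1, $r3, L10     | $r0=0 $r1=11 $r2=9 $r3=3 $r4=13 $r5=0  [TAKEN]
PC=3  xori  $r4, $r1, 10     | $r0=0 $r1=11 $r2=9 $r3=3 $r4=1 $r5=0
PC=10 sub  $r1, $r1, $r5     | $r0=0 $r1=11 $r2=9 $r3=3 $r4=1 $r5=0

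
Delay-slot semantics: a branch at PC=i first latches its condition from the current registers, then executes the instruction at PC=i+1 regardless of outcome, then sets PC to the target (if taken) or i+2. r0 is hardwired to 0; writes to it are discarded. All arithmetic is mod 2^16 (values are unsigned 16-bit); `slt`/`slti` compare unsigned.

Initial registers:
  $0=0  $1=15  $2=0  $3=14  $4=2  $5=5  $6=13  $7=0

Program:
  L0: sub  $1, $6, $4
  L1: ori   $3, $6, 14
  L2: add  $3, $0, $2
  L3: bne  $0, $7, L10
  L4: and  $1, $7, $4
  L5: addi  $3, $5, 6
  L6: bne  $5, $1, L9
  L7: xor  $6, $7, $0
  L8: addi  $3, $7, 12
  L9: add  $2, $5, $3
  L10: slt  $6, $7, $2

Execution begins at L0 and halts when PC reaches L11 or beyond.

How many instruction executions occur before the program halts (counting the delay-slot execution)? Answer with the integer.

PC=0  sub  $1, $6, $4        | $0=0 $1=11 $2=0 $3=14 $4=2 $5=5 $6=13 $7=0
PC=1  ori   $3, $6, 14       | $0=0 $1=11 $2=0 $3=15 $4=2 $5=5 $6=13 $7=0
PC=2  add  $3, $0, $2        | $0=0 $1=11 $2=0 $3=0 $4=2 $5=5 $6=13 $7=0
PC=3  bne  $0, $7, L10       | $0=0 $1=11 $2=0 $3=0 $4=2 $5=5 $6=13 $7=0  [not taken]
PC=4  and  $1, $7, $4        | $0=0 $1=0 $2=0 $3=0 $4=2 $5=5 $6=13 $7=0
PC=5  addi  $3, $5, 6        | $0=0 $1=0 $2=0 $3=11 $4=2 $5=5 $6=13 $7=0
PC=6  bne  $5, $1, L9        | $0=0 $1=0 $2=0 $3=11 $4=2 $5=5 $6=13 $7=0  [TAKEN]
PC=7  xor  $6, $7, $0        | $0=0 $1=0 $2=0 $3=11 $4=2 $5=5 $6=0 $7=0
PC=9  add  $2, $5, $3        | $0=0 $1=0 $2=16 $3=11 $4=2 $5=5 $6=0 $7=0
PC=10 slt  $6, $7, $2        | $0=0 $1=0 $2=16 $3=11 $4=2 $5=5 $6=1 $7=0

10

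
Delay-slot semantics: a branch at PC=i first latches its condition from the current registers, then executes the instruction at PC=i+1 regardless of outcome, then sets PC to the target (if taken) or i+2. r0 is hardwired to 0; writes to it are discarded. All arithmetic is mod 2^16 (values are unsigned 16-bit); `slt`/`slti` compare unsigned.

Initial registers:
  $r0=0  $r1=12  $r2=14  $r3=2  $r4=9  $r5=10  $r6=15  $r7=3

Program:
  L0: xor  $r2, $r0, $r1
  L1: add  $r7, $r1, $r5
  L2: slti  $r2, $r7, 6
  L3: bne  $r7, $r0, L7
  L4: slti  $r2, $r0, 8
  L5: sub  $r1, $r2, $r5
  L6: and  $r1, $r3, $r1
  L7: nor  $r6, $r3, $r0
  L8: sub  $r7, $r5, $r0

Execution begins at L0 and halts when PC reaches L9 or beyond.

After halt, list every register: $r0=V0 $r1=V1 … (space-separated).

  step pc=0: xor  $r2, $r0, $r1  regs=(0,12,12,2,9,10,15,3)
  step pc=1: add  $r7, $r1, $r5  regs=(0,12,12,2,9,10,15,22)
  step pc=2: slti  $r2, $r7, 6  regs=(0,12,0,2,9,10,15,22)
  step pc=3: bne  $r7, $r0, L7  cond=T  regs=(0,12,0,2,9,10,15,22)
  step pc=4: slti  $r2, $r0, 8  regs=(0,12,1,2,9,10,15,22)
  step pc=7: nor  $r6, $r3, $r0  regs=(0,12,1,2,9,10,65533,22)
  step pc=8: sub  $r7, $r5, $r0  regs=(0,12,1,2,9,10,65533,10)

$r0=0 $r1=12 $r2=1 $r3=2 $r4=9 $r5=10 $r6=65533 $r7=10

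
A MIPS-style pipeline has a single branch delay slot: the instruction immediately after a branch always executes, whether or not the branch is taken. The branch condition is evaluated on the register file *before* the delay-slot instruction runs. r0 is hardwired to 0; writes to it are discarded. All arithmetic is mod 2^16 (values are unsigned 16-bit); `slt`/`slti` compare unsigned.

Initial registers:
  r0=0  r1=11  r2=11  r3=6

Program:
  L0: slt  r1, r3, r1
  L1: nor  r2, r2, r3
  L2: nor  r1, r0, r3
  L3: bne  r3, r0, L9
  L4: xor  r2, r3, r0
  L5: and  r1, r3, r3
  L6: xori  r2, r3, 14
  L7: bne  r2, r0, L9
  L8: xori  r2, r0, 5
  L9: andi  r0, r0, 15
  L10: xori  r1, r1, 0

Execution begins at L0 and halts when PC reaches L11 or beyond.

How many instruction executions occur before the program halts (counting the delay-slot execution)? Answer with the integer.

7

  step pc=0: slt  r1, r3, r1  regs=(0,1,11,6)
  step pc=1: nor  r2, r2, r3  regs=(0,1,65520,6)
  step pc=2: nor  r1, r0, r3  regs=(0,65529,65520,6)
  step pc=3: bne  r3, r0, L9  cond=T  regs=(0,65529,65520,6)
  step pc=4: xor  r2, r3, r0  regs=(0,65529,6,6)
  step pc=9: andi  r0, r0, 15  regs=(0,65529,6,6)
  step pc=10: xori  r1, r1, 0  regs=(0,65529,6,6)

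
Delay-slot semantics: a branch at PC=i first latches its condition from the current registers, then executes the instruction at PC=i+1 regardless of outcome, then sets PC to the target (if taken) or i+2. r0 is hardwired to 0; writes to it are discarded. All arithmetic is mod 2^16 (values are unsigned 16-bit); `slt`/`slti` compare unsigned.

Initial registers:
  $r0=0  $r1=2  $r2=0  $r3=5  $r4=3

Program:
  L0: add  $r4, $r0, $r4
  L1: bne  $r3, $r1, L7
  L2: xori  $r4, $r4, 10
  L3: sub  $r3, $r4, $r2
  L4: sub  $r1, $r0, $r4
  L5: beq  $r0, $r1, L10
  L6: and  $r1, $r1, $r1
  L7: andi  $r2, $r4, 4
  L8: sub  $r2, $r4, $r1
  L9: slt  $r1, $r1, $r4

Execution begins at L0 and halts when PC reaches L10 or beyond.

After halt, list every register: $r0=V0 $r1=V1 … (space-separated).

[0] add  $r4, $r0, $r4  →  {$r0:0, $r1:2, $r2:0, $r3:5, $r4:3}
[1] bne  $r3, $r1, L7  →  {$r0:0, $r1:2, $r2:0, $r3:5, $r4:3}  ⟨branch taken⟩
[2] xori  $r4, $r4, 10  →  {$r0:0, $r1:2, $r2:0, $r3:5, $r4:9}
[7] andi  $r2, $r4, 4  →  {$r0:0, $r1:2, $r2:0, $r3:5, $r4:9}
[8] sub  $r2, $r4, $r1  →  {$r0:0, $r1:2, $r2:7, $r3:5, $r4:9}
[9] slt  $r1, $r1, $r4  →  {$r0:0, $r1:1, $r2:7, $r3:5, $r4:9}

$r0=0 $r1=1 $r2=7 $r3=5 $r4=9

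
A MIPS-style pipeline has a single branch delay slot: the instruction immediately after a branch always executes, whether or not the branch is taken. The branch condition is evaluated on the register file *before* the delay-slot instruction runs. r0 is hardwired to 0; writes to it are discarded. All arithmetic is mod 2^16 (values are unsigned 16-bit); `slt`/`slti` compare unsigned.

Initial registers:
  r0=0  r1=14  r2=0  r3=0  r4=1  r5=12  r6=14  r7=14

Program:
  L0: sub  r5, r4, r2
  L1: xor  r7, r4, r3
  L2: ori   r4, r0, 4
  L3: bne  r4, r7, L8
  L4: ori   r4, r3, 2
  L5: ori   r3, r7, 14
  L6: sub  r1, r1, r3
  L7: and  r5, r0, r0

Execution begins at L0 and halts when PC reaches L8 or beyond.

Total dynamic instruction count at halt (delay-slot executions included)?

[0] sub  r5, r4, r2  →  {r0:0, r1:14, r2:0, r3:0, r4:1, r5:1, r6:14, r7:14}
[1] xor  r7, r4, r3  →  {r0:0, r1:14, r2:0, r3:0, r4:1, r5:1, r6:14, r7:1}
[2] ori   r4, r0, 4  →  {r0:0, r1:14, r2:0, r3:0, r4:4, r5:1, r6:14, r7:1}
[3] bne  r4, r7, L8  →  {r0:0, r1:14, r2:0, r3:0, r4:4, r5:1, r6:14, r7:1}  ⟨branch taken⟩
[4] ori   r4, r3, 2  →  {r0:0, r1:14, r2:0, r3:0, r4:2, r5:1, r6:14, r7:1}

5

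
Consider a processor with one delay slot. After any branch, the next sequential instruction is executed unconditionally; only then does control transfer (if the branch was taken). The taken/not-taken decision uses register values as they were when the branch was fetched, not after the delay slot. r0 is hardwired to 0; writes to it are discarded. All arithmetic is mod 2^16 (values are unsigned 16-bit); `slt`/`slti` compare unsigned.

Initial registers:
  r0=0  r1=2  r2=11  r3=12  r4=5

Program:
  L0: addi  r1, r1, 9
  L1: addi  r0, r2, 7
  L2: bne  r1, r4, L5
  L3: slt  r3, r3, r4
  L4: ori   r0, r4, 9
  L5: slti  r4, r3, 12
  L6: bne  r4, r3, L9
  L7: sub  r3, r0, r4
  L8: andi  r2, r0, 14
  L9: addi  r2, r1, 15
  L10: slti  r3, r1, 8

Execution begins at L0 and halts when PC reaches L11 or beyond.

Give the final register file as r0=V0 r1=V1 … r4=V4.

r0=0 r1=11 r2=26 r3=0 r4=1

PC=0  addi  r1, r1, 9        | r0=0 r1=11 r2=11 r3=12 r4=5
PC=1  addi  r0, r2, 7        | r0=0 r1=11 r2=11 r3=12 r4=5
PC=2  bne  r1, r4, L5        | r0=0 r1=11 r2=11 r3=12 r4=5  [TAKEN]
PC=3  slt  r3, r3, r4        | r0=0 r1=11 r2=11 r3=0 r4=5
PC=5  slti  r4, r3, 12       | r0=0 r1=11 r2=11 r3=0 r4=1
PC=6  bne  r4, r3, L9        | r0=0 r1=11 r2=11 r3=0 r4=1  [TAKEN]
PC=7  sub  r3, r0, r4        | r0=0 r1=11 r2=11 r3=65535 r4=1
PC=9  addi  r2, r1, 15       | r0=0 r1=11 r2=26 r3=65535 r4=1
PC=10 slti  r3, r1, 8        | r0=0 r1=11 r2=26 r3=0 r4=1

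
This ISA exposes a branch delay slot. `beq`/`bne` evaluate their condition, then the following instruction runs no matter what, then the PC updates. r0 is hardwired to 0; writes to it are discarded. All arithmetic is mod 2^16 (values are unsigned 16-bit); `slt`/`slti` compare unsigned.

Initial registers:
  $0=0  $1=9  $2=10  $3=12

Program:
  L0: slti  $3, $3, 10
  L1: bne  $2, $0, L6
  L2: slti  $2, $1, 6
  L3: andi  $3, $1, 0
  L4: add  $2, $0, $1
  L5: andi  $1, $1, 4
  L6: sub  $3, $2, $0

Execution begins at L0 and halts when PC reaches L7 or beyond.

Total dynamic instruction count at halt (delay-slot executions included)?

4

  step pc=0: slti  $3, $3, 10  regs=(0,9,10,0)
  step pc=1: bne  $2, $0, L6  cond=T  regs=(0,9,10,0)
  step pc=2: slti  $2, $1, 6  regs=(0,9,0,0)
  step pc=6: sub  $3, $2, $0  regs=(0,9,0,0)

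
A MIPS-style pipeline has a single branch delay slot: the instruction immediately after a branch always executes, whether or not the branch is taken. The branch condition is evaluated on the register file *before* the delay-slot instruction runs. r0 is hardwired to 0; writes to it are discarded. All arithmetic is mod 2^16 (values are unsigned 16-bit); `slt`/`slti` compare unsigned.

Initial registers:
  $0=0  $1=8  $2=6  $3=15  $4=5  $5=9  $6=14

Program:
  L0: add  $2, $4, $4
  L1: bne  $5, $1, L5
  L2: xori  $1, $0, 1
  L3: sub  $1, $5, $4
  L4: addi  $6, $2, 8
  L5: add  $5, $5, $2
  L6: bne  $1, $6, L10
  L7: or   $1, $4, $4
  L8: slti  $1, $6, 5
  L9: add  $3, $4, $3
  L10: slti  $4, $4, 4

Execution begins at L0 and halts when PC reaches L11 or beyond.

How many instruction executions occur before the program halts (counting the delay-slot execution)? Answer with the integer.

7

#0 add  $2, $4, $4 ; 0/8/10/15/5/9/14
#1 bne  $5, $1, L5 ; 0/8/10/15/5/9/14 ; →target
#2 xori  $1, $0, 1 ; 0/1/10/15/5/9/14
#5 add  $5, $5, $2 ; 0/1/10/15/5/19/14
#6 bne  $1, $6, L10 ; 0/1/10/15/5/19/14 ; →target
#7 or   $1, $4, $4 ; 0/5/10/15/5/19/14
#10 slti  $4, $4, 4 ; 0/5/10/15/0/19/14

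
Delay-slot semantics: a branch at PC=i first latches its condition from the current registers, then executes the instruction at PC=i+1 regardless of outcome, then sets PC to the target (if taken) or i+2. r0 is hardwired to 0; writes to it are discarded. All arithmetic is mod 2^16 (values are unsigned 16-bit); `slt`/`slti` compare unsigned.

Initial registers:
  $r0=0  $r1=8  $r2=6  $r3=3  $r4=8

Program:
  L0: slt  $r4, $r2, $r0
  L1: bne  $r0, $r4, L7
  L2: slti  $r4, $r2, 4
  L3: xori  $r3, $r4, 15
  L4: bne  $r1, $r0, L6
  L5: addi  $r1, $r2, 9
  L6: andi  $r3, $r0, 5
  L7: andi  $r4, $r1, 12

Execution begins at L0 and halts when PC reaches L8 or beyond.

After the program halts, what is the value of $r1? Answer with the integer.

15

PC=0  slt  $r4, $r2, $r0     | $r0=0 $r1=8 $r2=6 $r3=3 $r4=0
PC=1  bne  $r0, $r4, L7      | $r0=0 $r1=8 $r2=6 $r3=3 $r4=0  [not taken]
PC=2  slti  $r4, $r2, 4      | $r0=0 $r1=8 $r2=6 $r3=3 $r4=0
PC=3  xori  $r3, $r4, 15     | $r0=0 $r1=8 $r2=6 $r3=15 $r4=0
PC=4  bne  $r1, $r0, L6      | $r0=0 $r1=8 $r2=6 $r3=15 $r4=0  [TAKEN]
PC=5  addi  $r1, $r2, 9      | $r0=0 $r1=15 $r2=6 $r3=15 $r4=0
PC=6  andi  $r3, $r0, 5      | $r0=0 $r1=15 $r2=6 $r3=0 $r4=0
PC=7  andi  $r4, $r1, 12     | $r0=0 $r1=15 $r2=6 $r3=0 $r4=12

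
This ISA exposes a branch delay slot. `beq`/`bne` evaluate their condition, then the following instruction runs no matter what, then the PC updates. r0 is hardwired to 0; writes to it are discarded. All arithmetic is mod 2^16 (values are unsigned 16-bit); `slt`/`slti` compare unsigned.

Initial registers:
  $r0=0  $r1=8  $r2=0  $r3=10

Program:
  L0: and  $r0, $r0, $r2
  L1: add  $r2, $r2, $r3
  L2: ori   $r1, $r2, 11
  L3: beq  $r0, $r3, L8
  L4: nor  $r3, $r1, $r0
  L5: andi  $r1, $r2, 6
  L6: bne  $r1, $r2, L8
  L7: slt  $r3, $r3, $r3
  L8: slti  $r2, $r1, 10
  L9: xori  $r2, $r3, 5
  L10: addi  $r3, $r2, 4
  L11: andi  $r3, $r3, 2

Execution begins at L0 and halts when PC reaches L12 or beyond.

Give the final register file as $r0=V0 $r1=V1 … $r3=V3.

  step pc=0: and  $r0, $r0, $r2  regs=(0,8,0,10)
  step pc=1: add  $r2, $r2, $r3  regs=(0,8,10,10)
  step pc=2: ori   $r1, $r2, 11  regs=(0,11,10,10)
  step pc=3: beq  $r0, $r3, L8  cond=F  regs=(0,11,10,10)
  step pc=4: nor  $r3, $r1, $r0  regs=(0,11,10,65524)
  step pc=5: andi  $r1, $r2, 6  regs=(0,2,10,65524)
  step pc=6: bne  $r1, $r2, L8  cond=T  regs=(0,2,10,65524)
  step pc=7: slt  $r3, $r3, $r3  regs=(0,2,10,0)
  step pc=8: slti  $r2, $r1, 10  regs=(0,2,1,0)
  step pc=9: xori  $r2, $r3, 5  regs=(0,2,5,0)
  step pc=10: addi  $r3, $r2, 4  regs=(0,2,5,9)
  step pc=11: andi  $r3, $r3, 2  regs=(0,2,5,0)

$r0=0 $r1=2 $r2=5 $r3=0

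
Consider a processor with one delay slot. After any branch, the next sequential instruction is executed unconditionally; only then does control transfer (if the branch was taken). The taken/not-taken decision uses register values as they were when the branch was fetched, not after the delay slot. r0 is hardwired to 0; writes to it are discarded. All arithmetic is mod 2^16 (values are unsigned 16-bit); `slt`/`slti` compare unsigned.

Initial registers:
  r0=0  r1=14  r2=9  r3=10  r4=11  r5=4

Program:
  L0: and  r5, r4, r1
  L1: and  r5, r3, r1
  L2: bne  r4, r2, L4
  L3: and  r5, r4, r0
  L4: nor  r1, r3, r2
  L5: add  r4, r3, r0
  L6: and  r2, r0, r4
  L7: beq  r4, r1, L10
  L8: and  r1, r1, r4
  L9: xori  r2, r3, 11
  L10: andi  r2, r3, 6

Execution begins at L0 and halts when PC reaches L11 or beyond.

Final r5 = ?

#0 and  r5, r4, r1 ; 0/14/9/10/11/10
#1 and  r5, r3, r1 ; 0/14/9/10/11/10
#2 bne  r4, r2, L4 ; 0/14/9/10/11/10 ; →target
#3 and  r5, r4, r0 ; 0/14/9/10/11/0
#4 nor  r1, r3, r2 ; 0/65524/9/10/11/0
#5 add  r4, r3, r0 ; 0/65524/9/10/10/0
#6 and  r2, r0, r4 ; 0/65524/0/10/10/0
#7 beq  r4, r1, L10 ; 0/65524/0/10/10/0 ; →fallthru
#8 and  r1, r1, r4 ; 0/0/0/10/10/0
#9 xori  r2, r3, 11 ; 0/0/1/10/10/0
#10 andi  r2, r3, 6 ; 0/0/2/10/10/0

0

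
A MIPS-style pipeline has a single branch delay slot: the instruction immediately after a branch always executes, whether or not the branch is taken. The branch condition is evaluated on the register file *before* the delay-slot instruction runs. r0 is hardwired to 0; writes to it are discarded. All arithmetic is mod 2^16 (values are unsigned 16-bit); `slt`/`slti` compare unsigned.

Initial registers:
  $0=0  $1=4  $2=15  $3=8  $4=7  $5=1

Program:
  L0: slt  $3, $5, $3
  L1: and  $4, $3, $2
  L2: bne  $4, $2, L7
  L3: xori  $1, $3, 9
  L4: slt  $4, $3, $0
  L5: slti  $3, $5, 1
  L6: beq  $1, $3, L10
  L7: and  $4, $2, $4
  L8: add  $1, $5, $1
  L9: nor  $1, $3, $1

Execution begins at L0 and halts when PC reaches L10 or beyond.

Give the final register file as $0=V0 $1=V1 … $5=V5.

  step pc=0: slt  $3, $5, $3  regs=(0,4,15,1,7,1)
  step pc=1: and  $4, $3, $2  regs=(0,4,15,1,1,1)
  step pc=2: bne  $4, $2, L7  cond=T  regs=(0,4,15,1,1,1)
  step pc=3: xori  $1, $3, 9  regs=(0,8,15,1,1,1)
  step pc=7: and  $4, $2, $4  regs=(0,8,15,1,1,1)
  step pc=8: add  $1, $5, $1  regs=(0,9,15,1,1,1)
  step pc=9: nor  $1, $3, $1  regs=(0,65526,15,1,1,1)

$0=0 $1=65526 $2=15 $3=1 $4=1 $5=1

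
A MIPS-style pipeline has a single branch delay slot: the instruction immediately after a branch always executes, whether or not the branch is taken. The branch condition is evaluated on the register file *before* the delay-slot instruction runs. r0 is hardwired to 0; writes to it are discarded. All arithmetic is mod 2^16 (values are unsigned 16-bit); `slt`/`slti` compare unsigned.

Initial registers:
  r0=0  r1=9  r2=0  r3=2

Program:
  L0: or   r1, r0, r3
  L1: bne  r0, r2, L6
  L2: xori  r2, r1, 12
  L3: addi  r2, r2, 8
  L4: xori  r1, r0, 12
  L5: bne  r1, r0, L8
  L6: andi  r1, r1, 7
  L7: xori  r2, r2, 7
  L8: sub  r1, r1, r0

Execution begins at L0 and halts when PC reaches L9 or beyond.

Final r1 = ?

4

[0] or   r1, r0, r3  →  {r0:0, r1:2, r2:0, r3:2}
[1] bne  r0, r2, L6  →  {r0:0, r1:2, r2:0, r3:2}  ⟨branch fallthrough⟩
[2] xori  r2, r1, 12  →  {r0:0, r1:2, r2:14, r3:2}
[3] addi  r2, r2, 8  →  {r0:0, r1:2, r2:22, r3:2}
[4] xori  r1, r0, 12  →  {r0:0, r1:12, r2:22, r3:2}
[5] bne  r1, r0, L8  →  {r0:0, r1:12, r2:22, r3:2}  ⟨branch taken⟩
[6] andi  r1, r1, 7  →  {r0:0, r1:4, r2:22, r3:2}
[8] sub  r1, r1, r0  →  {r0:0, r1:4, r2:22, r3:2}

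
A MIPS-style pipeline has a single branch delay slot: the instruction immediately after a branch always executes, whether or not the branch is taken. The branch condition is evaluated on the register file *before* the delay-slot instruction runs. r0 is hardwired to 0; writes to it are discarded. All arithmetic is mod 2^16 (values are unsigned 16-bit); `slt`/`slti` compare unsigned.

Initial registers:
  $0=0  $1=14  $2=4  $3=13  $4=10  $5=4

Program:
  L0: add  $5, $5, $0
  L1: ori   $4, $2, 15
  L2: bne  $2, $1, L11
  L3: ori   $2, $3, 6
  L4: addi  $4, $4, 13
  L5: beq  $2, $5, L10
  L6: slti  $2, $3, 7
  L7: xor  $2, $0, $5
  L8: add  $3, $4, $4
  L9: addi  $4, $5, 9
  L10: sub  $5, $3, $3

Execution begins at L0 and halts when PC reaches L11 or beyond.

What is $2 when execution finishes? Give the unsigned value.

#0 add  $5, $5, $0 ; 0/14/4/13/10/4
#1 ori   $4, $2, 15 ; 0/14/4/13/15/4
#2 bne  $2, $1, L11 ; 0/14/4/13/15/4 ; →target
#3 ori   $2, $3, 6 ; 0/14/15/13/15/4

15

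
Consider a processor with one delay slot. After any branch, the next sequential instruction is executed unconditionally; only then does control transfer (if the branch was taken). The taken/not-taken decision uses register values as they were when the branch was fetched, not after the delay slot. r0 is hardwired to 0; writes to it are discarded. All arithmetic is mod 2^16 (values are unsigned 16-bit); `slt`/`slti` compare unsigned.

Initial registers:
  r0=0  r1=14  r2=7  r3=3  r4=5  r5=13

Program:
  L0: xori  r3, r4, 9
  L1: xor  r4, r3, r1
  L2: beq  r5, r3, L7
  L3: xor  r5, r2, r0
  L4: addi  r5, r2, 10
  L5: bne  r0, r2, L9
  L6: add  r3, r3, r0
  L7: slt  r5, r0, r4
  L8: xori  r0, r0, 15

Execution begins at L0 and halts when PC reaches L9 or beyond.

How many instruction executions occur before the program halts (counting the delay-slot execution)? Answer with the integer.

  step pc=0: xori  r3, r4, 9  regs=(0,14,7,12,5,13)
  step pc=1: xor  r4, r3, r1  regs=(0,14,7,12,2,13)
  step pc=2: beq  r5, r3, L7  cond=F  regs=(0,14,7,12,2,13)
  step pc=3: xor  r5, r2, r0  regs=(0,14,7,12,2,7)
  step pc=4: addi  r5, r2, 10  regs=(0,14,7,12,2,17)
  step pc=5: bne  r0, r2, L9  cond=T  regs=(0,14,7,12,2,17)
  step pc=6: add  r3, r3, r0  regs=(0,14,7,12,2,17)

7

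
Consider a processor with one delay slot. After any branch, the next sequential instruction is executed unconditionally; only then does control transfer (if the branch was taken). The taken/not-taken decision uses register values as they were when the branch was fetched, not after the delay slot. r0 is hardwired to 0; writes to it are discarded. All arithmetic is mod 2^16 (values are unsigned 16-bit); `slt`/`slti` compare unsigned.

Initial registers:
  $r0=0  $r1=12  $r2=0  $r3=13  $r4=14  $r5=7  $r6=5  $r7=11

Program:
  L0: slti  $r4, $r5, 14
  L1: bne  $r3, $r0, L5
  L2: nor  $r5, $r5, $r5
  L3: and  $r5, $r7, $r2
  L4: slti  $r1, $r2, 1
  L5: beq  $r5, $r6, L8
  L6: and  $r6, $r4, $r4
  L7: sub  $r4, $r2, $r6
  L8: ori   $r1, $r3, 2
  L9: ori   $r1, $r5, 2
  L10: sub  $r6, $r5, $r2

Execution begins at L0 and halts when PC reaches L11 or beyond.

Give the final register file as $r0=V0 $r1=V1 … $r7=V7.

#0 slti  $r4, $r5, 14 ; 0/12/0/13/1/7/5/11
#1 bne  $r3, $r0, L5 ; 0/12/0/13/1/7/5/11 ; →target
#2 nor  $r5, $r5, $r5 ; 0/12/0/13/1/65528/5/11
#5 beq  $r5, $r6, L8 ; 0/12/0/13/1/65528/5/11 ; →fallthru
#6 and  $r6, $r4, $r4 ; 0/12/0/13/1/65528/1/11
#7 sub  $r4, $r2, $r6 ; 0/12/0/13/65535/65528/1/11
#8 ori   $r1, $r3, 2 ; 0/15/0/13/65535/65528/1/11
#9 ori   $r1, $r5, 2 ; 0/65530/0/13/65535/65528/1/11
#10 sub  $r6, $r5, $r2 ; 0/65530/0/13/65535/65528/65528/11

$r0=0 $r1=65530 $r2=0 $r3=13 $r4=65535 $r5=65528 $r6=65528 $r7=11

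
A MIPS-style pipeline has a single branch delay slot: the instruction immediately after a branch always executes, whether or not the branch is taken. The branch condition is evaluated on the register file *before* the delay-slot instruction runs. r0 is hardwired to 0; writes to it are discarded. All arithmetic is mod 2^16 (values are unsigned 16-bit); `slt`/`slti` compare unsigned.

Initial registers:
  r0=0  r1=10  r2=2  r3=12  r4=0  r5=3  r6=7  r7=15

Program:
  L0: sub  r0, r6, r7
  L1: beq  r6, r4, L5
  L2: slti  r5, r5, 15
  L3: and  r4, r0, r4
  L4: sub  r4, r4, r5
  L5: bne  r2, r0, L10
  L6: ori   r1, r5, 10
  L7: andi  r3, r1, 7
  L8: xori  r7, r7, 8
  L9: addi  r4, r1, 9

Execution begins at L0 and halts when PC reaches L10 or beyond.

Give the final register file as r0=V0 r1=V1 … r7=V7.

#0 sub  r0, r6, r7 ; 0/10/2/12/0/3/7/15
#1 beq  r6, r4, L5 ; 0/10/2/12/0/3/7/15 ; →fallthru
#2 slti  r5, r5, 15 ; 0/10/2/12/0/1/7/15
#3 and  r4, r0, r4 ; 0/10/2/12/0/1/7/15
#4 sub  r4, r4, r5 ; 0/10/2/12/65535/1/7/15
#5 bne  r2, r0, L10 ; 0/10/2/12/65535/1/7/15 ; →target
#6 ori   r1, r5, 10 ; 0/11/2/12/65535/1/7/15

r0=0 r1=11 r2=2 r3=12 r4=65535 r5=1 r6=7 r7=15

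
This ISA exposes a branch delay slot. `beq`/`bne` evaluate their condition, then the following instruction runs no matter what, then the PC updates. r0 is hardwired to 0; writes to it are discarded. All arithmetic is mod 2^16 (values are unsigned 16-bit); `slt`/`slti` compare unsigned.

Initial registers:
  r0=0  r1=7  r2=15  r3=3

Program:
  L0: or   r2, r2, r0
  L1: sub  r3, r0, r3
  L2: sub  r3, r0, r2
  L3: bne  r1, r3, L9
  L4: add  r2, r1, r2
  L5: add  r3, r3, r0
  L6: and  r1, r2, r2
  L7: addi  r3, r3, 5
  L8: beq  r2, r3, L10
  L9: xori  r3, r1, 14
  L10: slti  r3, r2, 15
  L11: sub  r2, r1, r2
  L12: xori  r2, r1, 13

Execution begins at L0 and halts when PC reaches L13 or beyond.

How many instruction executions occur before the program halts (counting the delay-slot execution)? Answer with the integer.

9

PC=0  or   r2, r2, r0        | r0=0 r1=7 r2=15 r3=3
PC=1  sub  r3, r0, r3        | r0=0 r1=7 r2=15 r3=65533
PC=2  sub  r3, r0, r2        | r0=0 r1=7 r2=15 r3=65521
PC=3  bne  r1, r3, L9        | r0=0 r1=7 r2=15 r3=65521  [TAKEN]
PC=4  add  r2, r1, r2        | r0=0 r1=7 r2=22 r3=65521
PC=9  xori  r3, r1, 14       | r0=0 r1=7 r2=22 r3=9
PC=10 slti  r3, r2, 15       | r0=0 r1=7 r2=22 r3=0
PC=11 sub  r2, r1, r2        | r0=0 r1=7 r2=65521 r3=0
PC=12 xori  r2, r1, 13       | r0=0 r1=7 r2=10 r3=0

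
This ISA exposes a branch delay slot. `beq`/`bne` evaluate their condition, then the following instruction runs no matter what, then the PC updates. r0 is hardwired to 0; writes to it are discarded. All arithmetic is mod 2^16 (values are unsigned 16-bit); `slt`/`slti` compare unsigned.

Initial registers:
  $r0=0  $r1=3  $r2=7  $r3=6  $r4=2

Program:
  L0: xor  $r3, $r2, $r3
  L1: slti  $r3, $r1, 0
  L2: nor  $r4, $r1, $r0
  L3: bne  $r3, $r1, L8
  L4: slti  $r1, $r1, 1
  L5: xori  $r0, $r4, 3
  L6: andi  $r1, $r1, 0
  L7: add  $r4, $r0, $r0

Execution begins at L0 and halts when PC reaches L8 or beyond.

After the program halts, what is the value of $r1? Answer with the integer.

[0] xor  $r3, $r2, $r3  →  {$r0:0, $r1:3, $r2:7, $r3:1, $r4:2}
[1] slti  $r3, $r1, 0  →  {$r0:0, $r1:3, $r2:7, $r3:0, $r4:2}
[2] nor  $r4, $r1, $r0  →  {$r0:0, $r1:3, $r2:7, $r3:0, $r4:65532}
[3] bne  $r3, $r1, L8  →  {$r0:0, $r1:3, $r2:7, $r3:0, $r4:65532}  ⟨branch taken⟩
[4] slti  $r1, $r1, 1  →  {$r0:0, $r1:0, $r2:7, $r3:0, $r4:65532}

0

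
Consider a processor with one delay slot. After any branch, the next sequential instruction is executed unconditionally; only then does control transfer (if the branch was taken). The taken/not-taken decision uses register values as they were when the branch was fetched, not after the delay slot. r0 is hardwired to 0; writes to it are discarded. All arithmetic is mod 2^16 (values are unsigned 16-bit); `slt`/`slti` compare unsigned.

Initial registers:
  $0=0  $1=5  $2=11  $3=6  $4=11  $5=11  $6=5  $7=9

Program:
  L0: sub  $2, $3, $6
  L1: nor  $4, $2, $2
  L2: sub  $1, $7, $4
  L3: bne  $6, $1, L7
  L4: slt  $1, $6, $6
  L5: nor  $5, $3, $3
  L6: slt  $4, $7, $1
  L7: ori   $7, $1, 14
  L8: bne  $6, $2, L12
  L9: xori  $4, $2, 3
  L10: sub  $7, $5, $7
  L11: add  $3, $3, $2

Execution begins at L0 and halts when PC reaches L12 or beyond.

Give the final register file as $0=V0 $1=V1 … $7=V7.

$0=0 $1=0 $2=1 $3=6 $4=2 $5=11 $6=5 $7=14

PC=0  sub  $2, $3, $6        | $0=0 $1=5 $2=1 $3=6 $4=11 $5=11 $6=5 $7=9
PC=1  nor  $4, $2, $2        | $0=0 $1=5 $2=1 $3=6 $4=65534 $5=11 $6=5 $7=9
PC=2  sub  $1, $7, $4        | $0=0 $1=11 $2=1 $3=6 $4=65534 $5=11 $6=5 $7=9
PC=3  bne  $6, $1, L7        | $0=0 $1=11 $2=1 $3=6 $4=65534 $5=11 $6=5 $7=9  [TAKEN]
PC=4  slt  $1, $6, $6        | $0=0 $1=0 $2=1 $3=6 $4=65534 $5=11 $6=5 $7=9
PC=7  ori   $7, $1, 14       | $0=0 $1=0 $2=1 $3=6 $4=65534 $5=11 $6=5 $7=14
PC=8  bne  $6, $2, L12       | $0=0 $1=0 $2=1 $3=6 $4=65534 $5=11 $6=5 $7=14  [TAKEN]
PC=9  xori  $4, $2, 3        | $0=0 $1=0 $2=1 $3=6 $4=2 $5=11 $6=5 $7=14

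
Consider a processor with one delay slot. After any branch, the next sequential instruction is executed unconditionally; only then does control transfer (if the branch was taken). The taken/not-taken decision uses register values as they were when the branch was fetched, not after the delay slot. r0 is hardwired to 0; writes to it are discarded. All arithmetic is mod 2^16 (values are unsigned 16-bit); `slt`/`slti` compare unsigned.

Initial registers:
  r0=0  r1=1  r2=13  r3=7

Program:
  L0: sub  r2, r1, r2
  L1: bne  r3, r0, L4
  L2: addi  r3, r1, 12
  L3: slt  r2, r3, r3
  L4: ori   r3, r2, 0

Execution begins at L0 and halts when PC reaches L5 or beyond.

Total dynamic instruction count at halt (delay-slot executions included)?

4

PC=0  sub  r2, r1, r2        | r0=0 r1=1 r2=65524 r3=7
PC=1  bne  r3, r0, L4        | r0=0 r1=1 r2=65524 r3=7  [TAKEN]
PC=2  addi  r3, r1, 12       | r0=0 r1=1 r2=65524 r3=13
PC=4  ori   r3, r2, 0        | r0=0 r1=1 r2=65524 r3=65524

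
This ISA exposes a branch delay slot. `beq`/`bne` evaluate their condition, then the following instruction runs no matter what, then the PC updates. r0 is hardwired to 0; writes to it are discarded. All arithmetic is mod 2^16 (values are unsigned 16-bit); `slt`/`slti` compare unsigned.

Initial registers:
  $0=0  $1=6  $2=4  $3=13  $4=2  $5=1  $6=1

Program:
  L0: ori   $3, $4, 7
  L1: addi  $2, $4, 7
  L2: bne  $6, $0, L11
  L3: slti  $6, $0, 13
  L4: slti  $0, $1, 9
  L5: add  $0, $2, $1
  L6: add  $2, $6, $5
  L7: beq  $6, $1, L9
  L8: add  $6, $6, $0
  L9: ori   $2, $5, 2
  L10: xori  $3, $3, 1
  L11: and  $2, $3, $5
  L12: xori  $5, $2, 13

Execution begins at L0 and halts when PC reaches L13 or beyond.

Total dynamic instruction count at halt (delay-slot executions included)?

PC=0  ori   $3, $4, 7        | $0=0 $1=6 $2=4 $3=7 $4=2 $5=1 $6=1
PC=1  addi  $2, $4, 7        | $0=0 $1=6 $2=9 $3=7 $4=2 $5=1 $6=1
PC=2  bne  $6, $0, L11       | $0=0 $1=6 $2=9 $3=7 $4=2 $5=1 $6=1  [TAKEN]
PC=3  slti  $6, $0, 13       | $0=0 $1=6 $2=9 $3=7 $4=2 $5=1 $6=1
PC=11 and  $2, $3, $5        | $0=0 $1=6 $2=1 $3=7 $4=2 $5=1 $6=1
PC=12 xori  $5, $2, 13       | $0=0 $1=6 $2=1 $3=7 $4=2 $5=12 $6=1

6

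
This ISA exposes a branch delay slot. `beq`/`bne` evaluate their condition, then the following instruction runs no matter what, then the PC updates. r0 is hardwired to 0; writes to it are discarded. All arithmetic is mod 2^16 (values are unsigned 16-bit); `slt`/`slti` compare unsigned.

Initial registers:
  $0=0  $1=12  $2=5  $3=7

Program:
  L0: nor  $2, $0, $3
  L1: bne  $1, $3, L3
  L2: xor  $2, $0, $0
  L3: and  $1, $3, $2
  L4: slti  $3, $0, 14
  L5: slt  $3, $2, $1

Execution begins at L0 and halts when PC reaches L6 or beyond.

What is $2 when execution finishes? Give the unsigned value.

0

PC=0  nor  $2, $0, $3        | $0=0 $1=12 $2=65528 $3=7
PC=1  bne  $1, $3, L3        | $0=0 $1=12 $2=65528 $3=7  [TAKEN]
PC=2  xor  $2, $0, $0        | $0=0 $1=12 $2=0 $3=7
PC=3  and  $1, $3, $2        | $0=0 $1=0 $2=0 $3=7
PC=4  slti  $3, $0, 14       | $0=0 $1=0 $2=0 $3=1
PC=5  slt  $3, $2, $1        | $0=0 $1=0 $2=0 $3=0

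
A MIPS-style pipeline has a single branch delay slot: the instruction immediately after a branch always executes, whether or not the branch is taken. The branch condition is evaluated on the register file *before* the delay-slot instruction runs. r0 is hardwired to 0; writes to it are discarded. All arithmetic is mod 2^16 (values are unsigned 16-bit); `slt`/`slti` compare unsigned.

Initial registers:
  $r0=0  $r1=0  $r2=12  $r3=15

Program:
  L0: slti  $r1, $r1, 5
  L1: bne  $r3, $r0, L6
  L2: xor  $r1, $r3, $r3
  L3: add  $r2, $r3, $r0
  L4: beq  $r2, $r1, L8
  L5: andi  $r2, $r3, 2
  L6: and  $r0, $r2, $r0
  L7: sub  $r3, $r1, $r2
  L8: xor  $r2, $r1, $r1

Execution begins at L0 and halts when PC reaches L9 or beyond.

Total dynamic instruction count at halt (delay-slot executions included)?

[0] slti  $r1, $r1, 5  →  {$r0:0, $r1:1, $r2:12, $r3:15}
[1] bne  $r3, $r0, L6  →  {$r0:0, $r1:1, $r2:12, $r3:15}  ⟨branch taken⟩
[2] xor  $r1, $r3, $r3  →  {$r0:0, $r1:0, $r2:12, $r3:15}
[6] and  $r0, $r2, $r0  →  {$r0:0, $r1:0, $r2:12, $r3:15}
[7] sub  $r3, $r1, $r2  →  {$r0:0, $r1:0, $r2:12, $r3:65524}
[8] xor  $r2, $r1, $r1  →  {$r0:0, $r1:0, $r2:0, $r3:65524}

6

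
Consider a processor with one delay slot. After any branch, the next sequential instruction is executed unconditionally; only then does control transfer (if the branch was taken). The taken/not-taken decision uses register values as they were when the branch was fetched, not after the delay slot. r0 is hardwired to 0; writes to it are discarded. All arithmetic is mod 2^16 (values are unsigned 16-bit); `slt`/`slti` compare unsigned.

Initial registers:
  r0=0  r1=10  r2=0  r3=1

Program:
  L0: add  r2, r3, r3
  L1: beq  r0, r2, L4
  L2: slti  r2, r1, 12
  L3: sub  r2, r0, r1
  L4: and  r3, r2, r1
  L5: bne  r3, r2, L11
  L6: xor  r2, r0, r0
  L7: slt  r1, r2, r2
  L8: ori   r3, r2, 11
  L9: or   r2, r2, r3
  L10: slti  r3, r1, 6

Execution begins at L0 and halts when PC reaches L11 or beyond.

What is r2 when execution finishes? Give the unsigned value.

0

#0 add  r2, r3, r3 ; 0/10/2/1
#1 beq  r0, r2, L4 ; 0/10/2/1 ; →fallthru
#2 slti  r2, r1, 12 ; 0/10/1/1
#3 sub  r2, r0, r1 ; 0/10/65526/1
#4 and  r3, r2, r1 ; 0/10/65526/2
#5 bne  r3, r2, L11 ; 0/10/65526/2 ; →target
#6 xor  r2, r0, r0 ; 0/10/0/2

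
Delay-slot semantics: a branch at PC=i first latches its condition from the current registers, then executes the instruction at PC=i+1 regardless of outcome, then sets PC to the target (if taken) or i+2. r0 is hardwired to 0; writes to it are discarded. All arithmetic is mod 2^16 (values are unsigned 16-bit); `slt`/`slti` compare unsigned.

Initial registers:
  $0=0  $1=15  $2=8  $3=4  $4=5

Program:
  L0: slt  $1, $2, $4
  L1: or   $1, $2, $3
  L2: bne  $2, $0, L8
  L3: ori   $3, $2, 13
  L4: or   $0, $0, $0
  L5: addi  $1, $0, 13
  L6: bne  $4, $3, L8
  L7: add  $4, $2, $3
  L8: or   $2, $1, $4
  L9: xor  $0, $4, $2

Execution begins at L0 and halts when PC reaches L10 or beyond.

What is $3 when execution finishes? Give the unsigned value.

13

PC=0  slt  $1, $2, $4        | $0=0 $1=0 $2=8 $3=4 $4=5
PC=1  or   $1, $2, $3        | $0=0 $1=12 $2=8 $3=4 $4=5
PC=2  bne  $2, $0, L8        | $0=0 $1=12 $2=8 $3=4 $4=5  [TAKEN]
PC=3  ori   $3, $2, 13       | $0=0 $1=12 $2=8 $3=13 $4=5
PC=8  or   $2, $1, $4        | $0=0 $1=12 $2=13 $3=13 $4=5
PC=9  xor  $0, $4, $2        | $0=0 $1=12 $2=13 $3=13 $4=5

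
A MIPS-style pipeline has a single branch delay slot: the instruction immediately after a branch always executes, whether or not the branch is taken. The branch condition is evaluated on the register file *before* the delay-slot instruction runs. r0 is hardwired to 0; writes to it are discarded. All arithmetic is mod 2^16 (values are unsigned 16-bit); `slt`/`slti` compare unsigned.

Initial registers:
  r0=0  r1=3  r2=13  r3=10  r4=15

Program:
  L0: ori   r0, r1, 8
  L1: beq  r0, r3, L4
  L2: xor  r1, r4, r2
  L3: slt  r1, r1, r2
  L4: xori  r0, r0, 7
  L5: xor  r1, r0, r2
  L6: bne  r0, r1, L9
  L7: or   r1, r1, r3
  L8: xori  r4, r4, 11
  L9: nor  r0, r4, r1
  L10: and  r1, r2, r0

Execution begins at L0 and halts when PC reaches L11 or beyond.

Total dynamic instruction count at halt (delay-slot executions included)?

[0] ori   r0, r1, 8  →  {r0:0, r1:3, r2:13, r3:10, r4:15}
[1] beq  r0, r3, L4  →  {r0:0, r1:3, r2:13, r3:10, r4:15}  ⟨branch fallthrough⟩
[2] xor  r1, r4, r2  →  {r0:0, r1:2, r2:13, r3:10, r4:15}
[3] slt  r1, r1, r2  →  {r0:0, r1:1, r2:13, r3:10, r4:15}
[4] xori  r0, r0, 7  →  {r0:0, r1:1, r2:13, r3:10, r4:15}
[5] xor  r1, r0, r2  →  {r0:0, r1:13, r2:13, r3:10, r4:15}
[6] bne  r0, r1, L9  →  {r0:0, r1:13, r2:13, r3:10, r4:15}  ⟨branch taken⟩
[7] or   r1, r1, r3  →  {r0:0, r1:15, r2:13, r3:10, r4:15}
[9] nor  r0, r4, r1  →  {r0:0, r1:15, r2:13, r3:10, r4:15}
[10] and  r1, r2, r0  →  {r0:0, r1:0, r2:13, r3:10, r4:15}

10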